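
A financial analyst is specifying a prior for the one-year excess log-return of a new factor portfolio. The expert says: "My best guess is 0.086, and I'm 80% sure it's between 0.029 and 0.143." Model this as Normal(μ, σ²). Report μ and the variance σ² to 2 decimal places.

μ = 0.09, σ² = 0.00

A symmetric 80% interval runs μ ± z·σ with z = 1.282.
Half-width = 0.057, so σ = 0.057/1.282 = 0.044 and σ² = 0.00.
μ is the stated best guess, 0.09.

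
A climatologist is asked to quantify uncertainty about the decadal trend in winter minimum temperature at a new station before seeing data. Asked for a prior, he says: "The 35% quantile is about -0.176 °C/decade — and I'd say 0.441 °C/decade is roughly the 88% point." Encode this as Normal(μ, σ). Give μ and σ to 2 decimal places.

For Normal(μ,σ), the p-quantile is μ + z_p·σ. Here z_{0.35} = -0.3853, z_{0.88} = 1.175.
So -0.176 = μ − 0.3853σ and 0.441 = μ + 1.175σ.
Subtracting: σ = (0.441 − -0.176)/(1.175 − (-0.3853)) = 0.40.
Then μ = -0.176 − (-0.3853)·0.40 = -0.02.

μ = -0.02, σ = 0.40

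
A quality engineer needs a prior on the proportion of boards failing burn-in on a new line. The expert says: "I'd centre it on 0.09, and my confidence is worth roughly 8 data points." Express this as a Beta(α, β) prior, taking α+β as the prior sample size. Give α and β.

Under the effective-sample-size interpretation, Beta(α, β) has prior mean α/(α+β) and prior sample size α+β.
So α+β = 8 and α/(α+β) = 0.09, giving α = 0.09·8 = 0.72 and β = 8 − 0.72 = 7.28.

α = 0.72, β = 7.28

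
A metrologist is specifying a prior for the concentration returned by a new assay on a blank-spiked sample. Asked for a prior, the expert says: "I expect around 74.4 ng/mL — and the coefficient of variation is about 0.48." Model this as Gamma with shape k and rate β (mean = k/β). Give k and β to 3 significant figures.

For Gamma(k, rate β): mean = k/β, variance = k/β², so CV = 1/√k.
CV = 0.48, hence k = 1/CV² = 4.34.
Then β = k/mean = 4.34/74.4 = 0.0583.

k ≈ 4.34, β ≈ 0.0583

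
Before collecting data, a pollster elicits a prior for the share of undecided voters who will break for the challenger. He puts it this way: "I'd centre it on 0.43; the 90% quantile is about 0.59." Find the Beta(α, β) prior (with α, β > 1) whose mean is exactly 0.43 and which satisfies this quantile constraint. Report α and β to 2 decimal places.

α ≈ 6.78, β ≈ 8.99

With mean 0.43 fixed, write α = 0.43s, β = 0.57s where s = α+β.
Need P(θ < 0.59) = 0.9 under Beta(0.43s, 0.57s). Normal approximation: (q−m)/√(m(1−m)/s) ≈ z_{0.9} = 1.28, so s ≈ 0.43·0.57·(1.28)²/(0.59−0.43)² = 15.7.
At s = 15.7: P(θ<0.59) ≈ 0.900. Adjusting to match 0.9 gives s ≈ 15.77.
So α = 0.43·15.77 ≈ 6.78, β = 0.57·15.77 ≈ 8.99.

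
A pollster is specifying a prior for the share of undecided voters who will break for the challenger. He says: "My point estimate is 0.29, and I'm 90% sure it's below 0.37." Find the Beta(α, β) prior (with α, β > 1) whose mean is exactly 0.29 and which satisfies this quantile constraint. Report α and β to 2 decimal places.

With mean 0.29 fixed, write α = 0.29s, β = 0.71s where s = α+β.
Need P(θ < 0.37) = 0.9 under Beta(0.29s, 0.71s). Normal approximation: (q−m)/√(m(1−m)/s) ≈ z_{0.9} = 1.28, so s ≈ 0.29·0.71·(1.28)²/(0.37−0.29)² = 52.8.
At s = 52.8: P(θ<0.37) ≈ 0.897. Adjusting to match 0.9 gives s ≈ 54.56.
So α = 0.29·54.56 ≈ 15.82, β = 0.71·54.56 ≈ 38.74.

α ≈ 15.82, β ≈ 38.74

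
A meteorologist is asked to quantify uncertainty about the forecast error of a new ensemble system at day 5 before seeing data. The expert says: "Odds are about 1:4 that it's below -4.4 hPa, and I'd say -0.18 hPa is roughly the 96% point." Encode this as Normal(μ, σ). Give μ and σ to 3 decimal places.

μ = -3.030, σ = 1.628

The p-quantile of Normal(μ,σ) is μ + z_p·σ, with z_{0.2} = -0.8416 and z_{0.96} = 1.751.
Eliminate σ: μ = (z₂·x₁ − z₁·x₂)/(z₂ − z₁) = (1.751·-4.4 − (-0.8416)·-0.18)/2.592 = -3.030.
Then σ = (x₂ − x₁)/(z₂ − z₁) = (-0.18 − -4.4)/2.592 = 1.628.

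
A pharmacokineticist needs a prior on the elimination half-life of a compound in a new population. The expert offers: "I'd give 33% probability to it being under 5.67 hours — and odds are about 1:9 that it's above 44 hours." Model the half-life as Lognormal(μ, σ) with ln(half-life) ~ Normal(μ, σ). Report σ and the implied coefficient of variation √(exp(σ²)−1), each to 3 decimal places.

If T ~ Lognormal(μ,σ) then ln T ~ Normal(μ,σ), so the p-quantile of ln T is μ + z_p·σ.
ln(5.67) = 1.735 and ln(44) = 3.784; z_{0.33} = -0.4399, z_{0.9} = 1.282.
σ = (3.784 − 1.735)/(1.282 − (-0.4399)) = 1.190.
μ = 1.735 − (-0.4399)·1.190 = 2.259.
CV = √(exp(σ²)−1) = √(exp(1.4167)−1) = 1.767.

σ ≈ 1.190, CV ≈ 1.767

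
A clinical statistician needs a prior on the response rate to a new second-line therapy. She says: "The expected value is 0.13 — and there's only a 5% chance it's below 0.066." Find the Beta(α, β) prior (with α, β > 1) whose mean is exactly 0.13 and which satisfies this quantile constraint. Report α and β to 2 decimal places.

With mean 0.13 fixed, write α = 0.13s, β = 0.87s where s = α+β.
Need P(θ < 0.066) = 0.05 under Beta(0.13s, 0.87s). Normal approximation: (q−m)/√(m(1−m)/s) ≈ z_{0.05} = -1.64, so s ≈ 0.13·0.87·(-1.64)²/(0.066−0.13)² = 74.7.
At s = 74.7: P(θ<0.066) ≈ 0.029. Adjusting to match 0.05 gives s ≈ 58.23.
So α = 0.13·58.23 ≈ 7.57, β = 0.87·58.23 ≈ 50.66.

α ≈ 7.57, β ≈ 50.66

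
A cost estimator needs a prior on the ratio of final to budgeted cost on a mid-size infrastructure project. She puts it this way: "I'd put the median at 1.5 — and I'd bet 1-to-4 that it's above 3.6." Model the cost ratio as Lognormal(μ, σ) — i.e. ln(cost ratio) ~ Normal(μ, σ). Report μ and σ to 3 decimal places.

If T ~ Lognormal(μ,σ) then ln T ~ Normal(μ,σ), so the p-quantile of ln T is μ + z_p·σ.
ln(1.5) = 0.4055 and ln(3.6) = 1.281; z_{0.5} = 0, z_{0.8} = 0.8416.
σ = (1.281 − 0.4055)/(0.8416 − (0)) = 1.040.
μ = 0.4055 − (0)·1.040 = 0.405.

μ ≈ 0.405, σ ≈ 1.040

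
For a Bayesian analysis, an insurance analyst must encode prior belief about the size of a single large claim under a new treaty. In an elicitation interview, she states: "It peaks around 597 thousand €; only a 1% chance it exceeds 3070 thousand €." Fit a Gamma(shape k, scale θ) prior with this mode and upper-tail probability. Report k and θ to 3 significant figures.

Gamma(k,θ) with k>1 has mode (k−1)θ, so θ = 597/(k−1).
Need P(X < 3070) = 0.99 with θ tied to k this way. Start at k = 2, θ = 597: P(X<3070) ≈ 0.964.
Too low — raise k to concentrate. Iterating converges to k ≈ 2.45.
Then θ = 597/(2.45−1) ≈ 412.

k ≈ 2.45, θ ≈ 412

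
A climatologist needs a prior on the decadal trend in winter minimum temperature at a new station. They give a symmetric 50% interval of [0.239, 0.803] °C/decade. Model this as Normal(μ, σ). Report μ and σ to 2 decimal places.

μ = 0.52, σ = 0.42

A symmetric 50% interval runs μ ± z·σ with z = 0.6745.
Half-width = 0.282, so σ = 0.282/0.6745 = 0.42.
μ is the interval midpoint, 0.52.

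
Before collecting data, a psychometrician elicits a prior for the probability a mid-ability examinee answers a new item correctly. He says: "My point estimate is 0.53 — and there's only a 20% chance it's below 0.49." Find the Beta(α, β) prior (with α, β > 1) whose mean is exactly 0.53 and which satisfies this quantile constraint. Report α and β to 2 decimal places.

α ≈ 58.37, β ≈ 51.76

With mean 0.53 fixed, write α = 0.53s, β = 0.47s where s = α+β.
Need P(θ < 0.49) = 0.2 under Beta(0.53s, 0.47s). Normal approximation: (q−m)/√(m(1−m)/s) ≈ z_{0.2} = -0.842, so s ≈ 0.53·0.47·(-0.842)²/(0.49−0.53)² = 110.3.
At s = 110.3: P(θ<0.49) ≈ 0.200. Adjusting to match 0.2 gives s ≈ 110.13.
So α = 0.53·110.13 ≈ 58.37, β = 0.47·110.13 ≈ 51.76.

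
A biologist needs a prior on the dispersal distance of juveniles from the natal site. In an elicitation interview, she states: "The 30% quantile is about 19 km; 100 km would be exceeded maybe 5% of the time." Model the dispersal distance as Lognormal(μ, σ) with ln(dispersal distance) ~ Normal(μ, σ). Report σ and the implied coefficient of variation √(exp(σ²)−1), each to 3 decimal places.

σ ≈ 0.766, CV ≈ 0.893

If T ~ Lognormal(μ,σ) then ln T ~ Normal(μ,σ), so the p-quantile of ln T is μ + z_p·σ.
ln(19) = 2.944 and ln(100) = 4.605; z_{0.3} = -0.5244, z_{0.95} = 1.645.
σ = (4.605 − 2.944)/(1.645 − (-0.5244)) = 0.766.
μ = 2.944 − (-0.5244)·0.766 = 3.346.
CV = √(exp(σ²)−1) = √(exp(0.5861)−1) = 0.893.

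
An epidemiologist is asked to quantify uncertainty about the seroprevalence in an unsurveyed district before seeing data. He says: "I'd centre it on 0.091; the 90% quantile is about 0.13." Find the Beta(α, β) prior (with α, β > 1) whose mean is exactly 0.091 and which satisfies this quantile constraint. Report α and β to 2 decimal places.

With mean 0.091 fixed, write α = 0.091s, β = 0.909s where s = α+β.
Need P(θ < 0.13) = 0.9 under Beta(0.091s, 0.909s). Normal approximation: (q−m)/√(m(1−m)/s) ≈ z_{0.9} = 1.28, so s ≈ 0.091·0.909·(1.28)²/(0.13−0.091)² = 89.3.
At s = 89.3: P(θ<0.13) ≈ 0.893. Adjusting to match 0.9 gives s ≈ 95.67.
So α = 0.091·95.67 ≈ 8.71, β = 0.909·95.67 ≈ 86.96.

α ≈ 8.71, β ≈ 86.96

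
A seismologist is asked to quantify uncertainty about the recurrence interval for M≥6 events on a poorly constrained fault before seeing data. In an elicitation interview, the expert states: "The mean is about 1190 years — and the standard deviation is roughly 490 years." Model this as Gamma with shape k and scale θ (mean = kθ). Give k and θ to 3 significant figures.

k ≈ 5.9, θ ≈ 202

For Gamma(k, scale θ): mean = kθ, variance = kθ², so CV = 1/√k.
CV = SD/mean = 490/1190 = 0.4118, hence k = 1/CV² = 5.9.
Then θ = mean/k = 1190/5.9 = 202.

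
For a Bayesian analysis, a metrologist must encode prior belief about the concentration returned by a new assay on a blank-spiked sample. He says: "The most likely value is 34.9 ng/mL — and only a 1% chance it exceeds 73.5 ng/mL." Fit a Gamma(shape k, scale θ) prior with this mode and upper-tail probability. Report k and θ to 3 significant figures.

k ≈ 9.77, θ ≈ 3.98

Gamma(k,θ) with k>1 has mode (k−1)θ, so θ = 34.9/(k−1).
Need P(X < 73.5) = 0.99 with θ tied to k this way. Start at k = 2, θ = 34.9: P(X<73.5) ≈ 0.622.
Too low — raise k to concentrate. Iterating converges to k ≈ 9.77.
Then θ = 34.9/(9.77−1) ≈ 3.98.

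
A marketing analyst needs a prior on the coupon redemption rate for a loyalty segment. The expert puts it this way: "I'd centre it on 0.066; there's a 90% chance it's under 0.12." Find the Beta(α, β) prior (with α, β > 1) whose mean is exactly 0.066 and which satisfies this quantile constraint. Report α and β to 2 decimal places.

With mean 0.066 fixed, write α = 0.066s, β = 0.934s where s = α+β.
Need P(θ < 0.12) = 0.9 under Beta(0.066s, 0.934s). Normal approximation: (q−m)/√(m(1−m)/s) ≈ z_{0.9} = 1.28, so s ≈ 0.066·0.934·(1.28)²/(0.12−0.066)² = 34.7.
At s = 34.7: P(θ<0.12) ≈ 0.893. Adjusting to match 0.9 gives s ≈ 37.93.
So α = 0.066·37.93 ≈ 2.50, β = 0.934·37.93 ≈ 35.43.

α ≈ 2.50, β ≈ 35.43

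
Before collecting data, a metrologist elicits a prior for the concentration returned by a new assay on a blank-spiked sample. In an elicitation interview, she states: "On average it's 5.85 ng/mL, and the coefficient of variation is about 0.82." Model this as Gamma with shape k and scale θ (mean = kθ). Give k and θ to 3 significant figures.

For Gamma(k, scale θ): mean = kθ, variance = kθ², so CV = 1/√k.
CV = 0.82, hence k = 1/CV² = 1.49.
Then θ = mean/k = 5.85/1.49 = 3.93.

k ≈ 1.49, θ ≈ 3.93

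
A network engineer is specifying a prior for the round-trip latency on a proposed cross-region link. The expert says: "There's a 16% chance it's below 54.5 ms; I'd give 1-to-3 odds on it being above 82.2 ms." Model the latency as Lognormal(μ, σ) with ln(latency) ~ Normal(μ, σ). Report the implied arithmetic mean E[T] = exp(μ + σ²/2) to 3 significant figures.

E[T] ≈ 71.8 ms

If T ~ Lognormal(μ,σ) then ln T ~ Normal(μ,σ), so the p-quantile of ln T is μ + z_p·σ.
ln(54.5) = 3.998 and ln(82.2) = 4.409; z_{0.16} = -0.9945, z_{0.75} = 0.6745.
σ = (4.409 − 3.998)/(0.6745 − (-0.9945)) = 0.246.
μ = 3.998 − (-0.9945)·0.246 = 4.243.
E[T] = exp(μ + σ²/2) = exp(4.243 + 0.0303) = 71.8 ms.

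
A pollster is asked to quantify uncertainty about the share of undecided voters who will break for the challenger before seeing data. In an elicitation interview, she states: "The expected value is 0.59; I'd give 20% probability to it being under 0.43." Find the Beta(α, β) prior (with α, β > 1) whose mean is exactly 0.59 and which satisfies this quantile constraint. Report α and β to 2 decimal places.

α ≈ 3.89, β ≈ 2.70

With mean 0.59 fixed, write α = 0.59s, β = 0.41s where s = α+β.
Need P(θ < 0.43) = 0.2 under Beta(0.59s, 0.41s). Normal approximation: (q−m)/√(m(1−m)/s) ≈ z_{0.2} = -0.842, so s ≈ 0.59·0.41·(-0.842)²/(0.43−0.59)² = 6.7.
At s = 6.7: P(θ<0.43) ≈ 0.198. Adjusting to match 0.2 gives s ≈ 6.59.
So α = 0.59·6.59 ≈ 3.89, β = 0.41·6.59 ≈ 2.70.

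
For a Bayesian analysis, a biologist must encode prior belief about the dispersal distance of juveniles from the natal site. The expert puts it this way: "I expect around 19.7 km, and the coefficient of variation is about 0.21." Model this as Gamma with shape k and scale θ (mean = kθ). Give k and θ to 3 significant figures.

For Gamma(k, scale θ): mean = kθ, variance = kθ², so CV = 1/√k.
CV = 0.21, hence k = 1/CV² = 22.7.
Then θ = mean/k = 19.7/22.7 = 0.869.

k ≈ 22.7, θ ≈ 0.869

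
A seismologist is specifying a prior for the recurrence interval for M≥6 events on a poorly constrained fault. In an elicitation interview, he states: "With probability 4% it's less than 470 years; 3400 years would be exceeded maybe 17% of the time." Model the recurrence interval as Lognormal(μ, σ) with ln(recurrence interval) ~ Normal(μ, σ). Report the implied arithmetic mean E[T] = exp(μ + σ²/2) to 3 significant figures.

E[T] ≈ 2210 years

If T ~ Lognormal(μ,σ) then ln T ~ Normal(μ,σ), so the p-quantile of ln T is μ + z_p·σ.
ln(470) = 6.153 and ln(3400) = 8.132; z_{0.04} = -1.751, z_{0.83} = 0.9542.
σ = (8.132 − 6.153)/(0.9542 − (-1.751)) = 0.732.
μ = 6.153 − (-1.751)·0.732 = 7.433.
E[T] = exp(μ + σ²/2) = exp(7.433 + 0.2676) = 2210 years.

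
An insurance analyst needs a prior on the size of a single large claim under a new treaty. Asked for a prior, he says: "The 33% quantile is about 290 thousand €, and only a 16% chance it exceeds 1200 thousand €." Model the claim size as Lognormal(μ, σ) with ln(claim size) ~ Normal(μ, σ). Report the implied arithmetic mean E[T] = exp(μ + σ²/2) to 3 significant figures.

If T ~ Lognormal(μ,σ) then ln T ~ Normal(μ,σ), so the p-quantile of ln T is μ + z_p·σ.
ln(290) = 5.67 and ln(1200) = 7.09; z_{0.33} = -0.4399, z_{0.84} = 0.9945.
σ = (7.09 − 5.67)/(0.9945 − (-0.4399)) = 0.990.
μ = 5.67 − (-0.4399)·0.990 = 6.105.
E[T] = exp(μ + σ²/2) = exp(6.105 + 0.4902) = 732 thousand €.

E[T] ≈ 732 thousand €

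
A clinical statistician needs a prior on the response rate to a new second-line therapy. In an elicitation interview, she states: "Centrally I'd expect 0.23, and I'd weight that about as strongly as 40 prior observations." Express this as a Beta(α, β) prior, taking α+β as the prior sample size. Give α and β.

Under the effective-sample-size interpretation, Beta(α, β) has prior mean α/(α+β) and prior sample size α+β.
So α+β = 40 and α/(α+β) = 0.23, giving α = 0.23·40 = 9.2 and β = 40 − 9.2 = 30.8.

α = 9.2, β = 30.8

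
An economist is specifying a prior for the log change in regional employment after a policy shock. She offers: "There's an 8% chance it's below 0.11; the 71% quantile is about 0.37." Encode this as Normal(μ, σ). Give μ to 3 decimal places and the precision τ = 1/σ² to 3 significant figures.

μ = 0.297, τ = 56.7

For Normal(μ,σ), the p-quantile is μ + z_p·σ. Here z_{0.08} = -1.405, z_{0.71} = 0.5534.
So 0.11 = μ − 1.405σ and 0.37 = μ + 0.5534σ.
Subtracting: σ = (0.37 − 0.11)/(0.5534 − (-1.405)) = 0.133.
Then μ = 0.11 − (-1.405)·0.133 = 0.297.
Precision τ = 1/σ² = 1/0.1328² = 56.7.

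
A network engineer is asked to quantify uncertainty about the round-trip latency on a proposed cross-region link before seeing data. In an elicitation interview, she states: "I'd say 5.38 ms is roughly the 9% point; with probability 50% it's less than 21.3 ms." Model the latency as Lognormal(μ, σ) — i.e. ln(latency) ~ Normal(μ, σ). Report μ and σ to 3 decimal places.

If T ~ Lognormal(μ,σ) then ln T ~ Normal(μ,σ), so the p-quantile of ln T is μ + z_p·σ.
ln(5.38) = 1.683 and ln(21.3) = 3.059; z_{0.09} = -1.341, z_{0.5} = 0.
σ = (3.059 − 1.683)/(0 − (-1.341)) = 1.026.
μ = 1.683 − (-1.341)·1.026 = 3.059.

μ ≈ 3.059, σ ≈ 1.026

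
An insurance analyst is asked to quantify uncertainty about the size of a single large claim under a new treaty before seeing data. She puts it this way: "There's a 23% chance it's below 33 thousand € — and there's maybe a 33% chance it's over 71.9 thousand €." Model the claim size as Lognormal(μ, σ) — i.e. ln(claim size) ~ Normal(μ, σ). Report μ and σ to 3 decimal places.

μ ≈ 3.985, σ ≈ 0.661

If T ~ Lognormal(μ,σ) then ln T ~ Normal(μ,σ), so the p-quantile of ln T is μ + z_p·σ.
ln(33) = 3.497 and ln(71.9) = 4.275; z_{0.23} = -0.7388, z_{0.67} = 0.4399.
σ = (4.275 − 3.497)/(0.4399 − (-0.7388)) = 0.661.
μ = 3.497 − (-0.7388)·0.661 = 3.985.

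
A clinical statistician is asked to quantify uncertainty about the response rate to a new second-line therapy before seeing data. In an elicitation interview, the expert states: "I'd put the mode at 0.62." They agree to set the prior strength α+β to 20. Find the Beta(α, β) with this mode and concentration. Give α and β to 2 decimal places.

For α,β > 1 the Beta mode is (α−1)/(α+β−2). With α+β = 20, the mode is (α−1)/18.
Set (α−1)/18 = 0.62 → α = 1 + 0.62·18 = 12.16.
β = 20 − α = 7.84.

α = 12.16, β = 7.84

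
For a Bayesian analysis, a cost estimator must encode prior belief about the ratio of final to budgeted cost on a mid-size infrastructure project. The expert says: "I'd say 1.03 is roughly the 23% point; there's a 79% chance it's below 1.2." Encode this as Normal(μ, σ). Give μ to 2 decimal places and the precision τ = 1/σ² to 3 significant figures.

μ = 1.11, τ = 82.6

For Normal(μ,σ), the p-quantile is μ + z_p·σ. Here z_{0.23} = -0.7388, z_{0.79} = 0.8064.
So 1.03 = μ − 0.7388σ and 1.2 = μ + 0.8064σ.
Subtracting: σ = (1.2 − 1.03)/(0.8064 − (-0.7388)) = 0.11.
Then μ = 1.03 − (-0.7388)·0.11 = 1.11.
Precision τ = 1/σ² = 1/0.11² = 82.6.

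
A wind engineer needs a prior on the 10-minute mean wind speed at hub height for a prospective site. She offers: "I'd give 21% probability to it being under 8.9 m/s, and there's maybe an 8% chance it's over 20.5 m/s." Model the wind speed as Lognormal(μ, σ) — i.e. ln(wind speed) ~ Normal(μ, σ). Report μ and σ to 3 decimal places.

μ ≈ 2.490, σ ≈ 0.377

If T ~ Lognormal(μ,σ) then ln T ~ Normal(μ,σ), so the p-quantile of ln T is μ + z_p·σ.
ln(8.9) = 2.186 and ln(20.5) = 3.02; z_{0.21} = -0.8064, z_{0.92} = 1.405.
σ = (3.02 − 2.186)/(1.405 − (-0.8064)) = 0.377.
μ = 2.186 − (-0.8064)·0.377 = 2.490.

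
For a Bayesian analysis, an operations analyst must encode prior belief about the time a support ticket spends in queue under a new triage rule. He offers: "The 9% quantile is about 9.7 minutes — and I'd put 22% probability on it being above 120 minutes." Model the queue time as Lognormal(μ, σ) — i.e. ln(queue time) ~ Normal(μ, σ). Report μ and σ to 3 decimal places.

μ ≈ 3.868, σ ≈ 1.190

If T ~ Lognormal(μ,σ) then ln T ~ Normal(μ,σ), so the p-quantile of ln T is μ + z_p·σ.
ln(9.7) = 2.272 and ln(120) = 4.787; z_{0.09} = -1.341, z_{0.78} = 0.7722.
σ = (4.787 − 2.272)/(0.7722 − (-1.341)) = 1.190.
μ = 2.272 − (-1.341)·1.190 = 3.868.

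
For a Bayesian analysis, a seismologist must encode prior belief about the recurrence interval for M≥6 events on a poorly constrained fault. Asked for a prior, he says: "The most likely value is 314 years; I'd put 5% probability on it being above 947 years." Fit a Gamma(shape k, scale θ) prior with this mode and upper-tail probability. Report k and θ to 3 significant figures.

k ≈ 3.17, θ ≈ 145

Gamma(k,θ) with k>1 has mode (k−1)θ, so θ = 314/(k−1).
Need P(X < 947) = 0.95 with θ tied to k this way. Start at k = 2, θ = 314: P(X<947) ≈ 0.803.
Too low — raise k to concentrate. Iterating converges to k ≈ 3.17.
Then θ = 314/(3.17−1) ≈ 145.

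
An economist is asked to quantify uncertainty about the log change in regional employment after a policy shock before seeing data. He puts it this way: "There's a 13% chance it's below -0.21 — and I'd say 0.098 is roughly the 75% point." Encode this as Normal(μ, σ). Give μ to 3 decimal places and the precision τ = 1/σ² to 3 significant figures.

μ = -0.017, τ = 34.2

For Normal(μ,σ), the p-quantile is μ + z_p·σ. Here z_{0.13} = -1.126, z_{0.75} = 0.6745.
So -0.21 = μ − 1.126σ and 0.098 = μ + 0.6745σ.
Subtracting: σ = (0.098 − -0.21)/(0.6745 − (-1.126)) = 0.171.
Then μ = -0.21 − (-1.126)·0.171 = -0.017.
Precision τ = 1/σ² = 1/0.171² = 34.2.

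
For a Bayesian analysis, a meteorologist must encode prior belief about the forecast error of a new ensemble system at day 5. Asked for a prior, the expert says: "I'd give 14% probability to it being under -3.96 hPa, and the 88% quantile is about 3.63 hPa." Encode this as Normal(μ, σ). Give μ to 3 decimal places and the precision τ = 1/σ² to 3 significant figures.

μ = -0.324, τ = 0.0883

The p-quantile of Normal(μ,σ) is μ + z_p·σ, with z_{0.14} = -1.08 and z_{0.88} = 1.175.
Eliminate σ: μ = (z₂·x₁ − z₁·x₂)/(z₂ − z₁) = (1.175·-3.96 − (-1.08)·3.63)/2.255 = -0.324.
Then σ = (x₂ − x₁)/(z₂ − z₁) = (3.63 − -3.96)/2.255 = 3.365.
Precision τ = 1/σ² = 1/3.365² = 0.0883.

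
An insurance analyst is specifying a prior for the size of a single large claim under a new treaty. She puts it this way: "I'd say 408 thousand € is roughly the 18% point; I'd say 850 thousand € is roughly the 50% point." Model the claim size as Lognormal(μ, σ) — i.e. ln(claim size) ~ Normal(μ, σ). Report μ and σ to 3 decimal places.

μ ≈ 6.745, σ ≈ 0.802

If T ~ Lognormal(μ,σ) then ln T ~ Normal(μ,σ), so the p-quantile of ln T is μ + z_p·σ.
ln(408) = 6.011 and ln(850) = 6.745; z_{0.18} = -0.9154, z_{0.5} = 0.
σ = (6.745 − 6.011)/(0 − (-0.9154)) = 0.802.
μ = 6.011 − (-0.9154)·0.802 = 6.745.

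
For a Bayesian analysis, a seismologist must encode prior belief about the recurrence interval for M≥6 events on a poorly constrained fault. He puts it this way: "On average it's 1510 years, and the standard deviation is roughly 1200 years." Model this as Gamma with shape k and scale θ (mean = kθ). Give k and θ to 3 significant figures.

For Gamma(k, scale θ): mean = kθ, variance = kθ², so CV = 1/√k.
CV = SD/mean = 1200/1510 = 0.7947, hence k = 1/CV² = 1.58.
Then θ = mean/k = 1510/1.58 = 954.

k ≈ 1.58, θ ≈ 954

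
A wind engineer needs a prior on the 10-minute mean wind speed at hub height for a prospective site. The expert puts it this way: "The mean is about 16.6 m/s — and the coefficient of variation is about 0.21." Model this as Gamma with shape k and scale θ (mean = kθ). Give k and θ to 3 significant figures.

For Gamma(k, scale θ): mean = kθ, variance = kθ², so CV = 1/√k.
CV = 0.21, hence k = 1/CV² = 22.7.
Then θ = mean/k = 16.6/22.7 = 0.732.

k ≈ 22.7, θ ≈ 0.732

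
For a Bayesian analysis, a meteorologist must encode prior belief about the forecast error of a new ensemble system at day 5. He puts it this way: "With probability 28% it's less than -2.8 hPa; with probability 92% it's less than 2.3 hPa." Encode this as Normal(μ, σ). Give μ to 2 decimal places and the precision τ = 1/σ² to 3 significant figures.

For Normal(μ,σ), the p-quantile is μ + z_p·σ. Here z_{0.28} = -0.5828, z_{0.92} = 1.405.
So -2.8 = μ − 0.5828σ and 2.3 = μ + 1.405σ.
Subtracting: σ = (2.3 − -2.8)/(1.405 − (-0.5828)) = 2.57.
Then μ = -2.8 − (-0.5828)·2.57 = -1.30.
Precision τ = 1/σ² = 1/2.566² = 0.152.

μ = -1.30, τ = 0.152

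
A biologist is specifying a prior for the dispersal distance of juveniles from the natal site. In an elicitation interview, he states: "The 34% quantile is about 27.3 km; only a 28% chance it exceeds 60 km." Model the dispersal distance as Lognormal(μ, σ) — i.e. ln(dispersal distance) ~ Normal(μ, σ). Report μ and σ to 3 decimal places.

If T ~ Lognormal(μ,σ) then ln T ~ Normal(μ,σ), so the p-quantile of ln T is μ + z_p·σ.
ln(27.3) = 3.307 and ln(60) = 4.094; z_{0.34} = -0.4125, z_{0.72} = 0.5828.
σ = (4.094 − 3.307)/(0.5828 − (-0.4125)) = 0.791.
μ = 3.307 − (-0.4125)·0.791 = 3.633.

μ ≈ 3.633, σ ≈ 0.791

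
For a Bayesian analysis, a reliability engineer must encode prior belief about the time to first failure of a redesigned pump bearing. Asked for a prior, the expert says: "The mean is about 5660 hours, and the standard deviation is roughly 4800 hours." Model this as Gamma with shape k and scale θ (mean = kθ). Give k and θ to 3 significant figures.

For Gamma(k, scale θ): mean = kθ, variance = kθ², so CV = 1/√k.
CV = SD/mean = 4800/5660 = 0.8481, hence k = 1/CV² = 1.39.
Then θ = mean/k = 5660/1.39 = 4070.

k ≈ 1.39, θ ≈ 4070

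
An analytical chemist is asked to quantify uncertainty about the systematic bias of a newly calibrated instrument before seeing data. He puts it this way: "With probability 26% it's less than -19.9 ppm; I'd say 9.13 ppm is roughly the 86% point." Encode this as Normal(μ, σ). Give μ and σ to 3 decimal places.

μ = -9.065, σ = 16.842

For Normal(μ,σ), the p-quantile is μ + z_p·σ. Here z_{0.26} = -0.6433, z_{0.86} = 1.08.
So -19.9 = μ − 0.6433σ and 9.13 = μ + 1.08σ.
Subtracting: σ = (9.13 − -19.9)/(1.08 − (-0.6433)) = 16.842.
Then μ = -19.9 − (-0.6433)·16.842 = -9.065.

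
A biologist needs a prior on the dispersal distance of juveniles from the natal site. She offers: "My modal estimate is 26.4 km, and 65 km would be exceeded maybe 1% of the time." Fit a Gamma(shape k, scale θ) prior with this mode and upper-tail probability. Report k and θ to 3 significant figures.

k ≈ 6.8, θ ≈ 4.55

Gamma(k,θ) with k>1 has mode (k−1)θ, so θ = 26.4/(k−1).
Need P(X < 65) = 0.99 with θ tied to k this way. Start at k = 2, θ = 26.4: P(X<65) ≈ 0.705.
Too low — raise k to concentrate. Iterating converges to k ≈ 6.8.
Then θ = 26.4/(6.8−1) ≈ 4.55.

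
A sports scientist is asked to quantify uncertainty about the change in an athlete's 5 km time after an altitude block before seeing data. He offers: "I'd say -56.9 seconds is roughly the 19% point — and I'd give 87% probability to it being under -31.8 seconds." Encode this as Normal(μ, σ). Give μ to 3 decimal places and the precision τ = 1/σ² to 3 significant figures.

μ = -45.906, τ = 0.00638

For Normal(μ,σ), the p-quantile is μ + z_p·σ. Here z_{0.19} = -0.8779, z_{0.87} = 1.126.
So -56.9 = μ − 0.8779σ and -31.8 = μ + 1.126σ.
Subtracting: σ = (-31.8 − -56.9)/(1.126 − (-0.8779)) = 12.523.
Then μ = -56.9 − (-0.8779)·12.523 = -45.906.
Precision τ = 1/σ² = 1/12.52² = 0.00638.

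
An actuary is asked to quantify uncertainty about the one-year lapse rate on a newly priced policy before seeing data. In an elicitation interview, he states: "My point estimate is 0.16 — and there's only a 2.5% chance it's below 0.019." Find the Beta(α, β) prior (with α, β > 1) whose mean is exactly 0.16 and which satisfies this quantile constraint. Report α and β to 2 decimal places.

With mean 0.16 fixed, write α = 0.16s, β = 0.84s where s = α+β.
Need P(θ < 0.019) = 0.025 under Beta(0.16s, 0.84s). Normal approximation: (q−m)/√(m(1−m)/s) ≈ z_{0.025} = -1.96, so s ≈ 0.16·0.84·(-1.96)²/(0.019−0.16)² = 26.0.
At s = 26.0: P(θ<0.019) ≈ 0.001. Adjusting to match 0.025 gives s ≈ 11.45.
So α = 0.16·11.45 ≈ 1.83, β = 0.84·11.45 ≈ 9.62.

α ≈ 1.83, β ≈ 9.62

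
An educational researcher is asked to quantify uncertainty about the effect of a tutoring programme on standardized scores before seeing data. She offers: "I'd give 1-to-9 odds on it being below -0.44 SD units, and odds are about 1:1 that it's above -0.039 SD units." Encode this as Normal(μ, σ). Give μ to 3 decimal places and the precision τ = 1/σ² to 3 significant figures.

μ = -0.039, τ = 10.2

For Normal(μ,σ), the p-quantile is μ + z_p·σ. Here z_{0.1} = -1.282, z_{0.5} = 0.
So -0.44 = μ − 1.282σ and -0.039 = μ + 0σ.
Subtracting: σ = (-0.039 − -0.44)/(0 − (-1.282)) = 0.313.
Then μ = -0.44 − (-1.282)·0.313 = -0.039.
Precision τ = 1/σ² = 1/0.3129² = 10.2.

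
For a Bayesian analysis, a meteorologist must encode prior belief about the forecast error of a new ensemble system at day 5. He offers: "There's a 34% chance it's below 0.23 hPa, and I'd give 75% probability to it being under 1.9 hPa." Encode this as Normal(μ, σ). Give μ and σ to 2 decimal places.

μ = 0.86, σ = 1.54

For Normal(μ,σ), the p-quantile is μ + z_p·σ. Here z_{0.34} = -0.4125, z_{0.75} = 0.6745.
So 0.23 = μ − 0.4125σ and 1.9 = μ + 0.6745σ.
Subtracting: σ = (1.9 − 0.23)/(0.6745 − (-0.4125)) = 1.54.
Then μ = 0.23 − (-0.4125)·1.54 = 0.86.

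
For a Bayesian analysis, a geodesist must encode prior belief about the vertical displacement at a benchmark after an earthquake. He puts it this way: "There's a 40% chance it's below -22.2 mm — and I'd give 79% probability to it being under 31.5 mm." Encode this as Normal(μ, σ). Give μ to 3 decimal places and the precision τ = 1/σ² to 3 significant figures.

μ = -9.363, τ = 0.000389

For Normal(μ,σ), the p-quantile is μ + z_p·σ. Here z_{0.4} = -0.2533, z_{0.79} = 0.8064.
So -22.2 = μ − 0.2533σ and 31.5 = μ + 0.8064σ.
Subtracting: σ = (31.5 − -22.2)/(0.8064 − (-0.2533)) = 50.671.
Then μ = -22.2 − (-0.2533)·50.671 = -9.363.
Precision τ = 1/σ² = 1/50.67² = 0.000389.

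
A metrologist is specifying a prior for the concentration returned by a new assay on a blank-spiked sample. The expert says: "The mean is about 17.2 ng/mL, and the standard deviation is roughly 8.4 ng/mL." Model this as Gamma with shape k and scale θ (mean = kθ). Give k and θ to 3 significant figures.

k ≈ 4.19, θ ≈ 4.1

For Gamma(k, scale θ): mean = kθ, variance = kθ², so CV = 1/√k.
CV = SD/mean = 8.4/17.2 = 0.4884, hence k = 1/CV² = 4.19.
Then θ = mean/k = 17.2/4.19 = 4.1.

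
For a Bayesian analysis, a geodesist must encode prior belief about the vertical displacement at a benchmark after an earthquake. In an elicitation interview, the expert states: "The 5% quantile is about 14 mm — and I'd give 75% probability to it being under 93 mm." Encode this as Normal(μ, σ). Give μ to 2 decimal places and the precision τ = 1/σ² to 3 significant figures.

For Normal(μ,σ), the p-quantile is μ + z_p·σ. Here z_{0.05} = -1.645, z_{0.75} = 0.6745.
So 14 = μ − 1.645σ and 93 = μ + 0.6745σ.
Subtracting: σ = (93 − 14)/(0.6745 − (-1.645)) = 34.06.
Then μ = 14 − (-1.645)·34.06 = 70.03.
Precision τ = 1/σ² = 1/34.06² = 0.000862.

μ = 70.03, τ = 0.000862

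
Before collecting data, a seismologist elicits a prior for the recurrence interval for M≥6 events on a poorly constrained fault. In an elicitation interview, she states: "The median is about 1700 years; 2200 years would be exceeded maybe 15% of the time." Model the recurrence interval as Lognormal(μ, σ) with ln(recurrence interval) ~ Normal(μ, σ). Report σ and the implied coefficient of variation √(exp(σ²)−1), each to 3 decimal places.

If T ~ Lognormal(μ,σ) then ln T ~ Normal(μ,σ), so the p-quantile of ln T is μ + z_p·σ.
ln(1700) = 7.438 and ln(2200) = 7.696; z_{0.5} = 0, z_{0.85} = 1.036.
σ = (7.696 − 7.438)/(1.036 − (0)) = 0.249.
μ = 7.438 − (0)·0.249 = 7.438.
CV = √(exp(σ²)−1) = √(exp(0.0619)−1) = 0.253.

σ ≈ 0.249, CV ≈ 0.253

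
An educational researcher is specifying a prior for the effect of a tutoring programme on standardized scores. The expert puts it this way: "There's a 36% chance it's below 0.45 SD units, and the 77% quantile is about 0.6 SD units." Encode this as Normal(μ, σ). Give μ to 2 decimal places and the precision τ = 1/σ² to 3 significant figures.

The p-quantile of Normal(μ,σ) is μ + z_p·σ, with z_{0.36} = -0.3585 and z_{0.77} = 0.7388.
Eliminate σ: μ = (z₂·x₁ − z₁·x₂)/(z₂ − z₁) = (0.7388·0.45 − (-0.3585)·0.6)/1.097 = 0.50.
Then σ = (x₂ − x₁)/(z₂ − z₁) = (0.6 − 0.45)/1.097 = 0.14.
Precision τ = 1/σ² = 1/0.1367² = 53.5.

μ = 0.50, τ = 53.5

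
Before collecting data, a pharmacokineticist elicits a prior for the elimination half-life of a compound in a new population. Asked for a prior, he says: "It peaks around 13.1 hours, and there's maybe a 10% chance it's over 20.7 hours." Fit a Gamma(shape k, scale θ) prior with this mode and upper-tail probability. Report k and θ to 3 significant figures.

k ≈ 9.96, θ ≈ 1.46

Gamma(k,θ) with k>1 has mode (k−1)θ, so θ = 13.1/(k−1).
Need P(X < 20.7) = 0.9 with θ tied to k this way. Start at k = 2, θ = 13.1: P(X<20.7) ≈ 0.469.
Too low — raise k to concentrate. Iterating converges to k ≈ 9.96.
Then θ = 13.1/(9.96−1) ≈ 1.46.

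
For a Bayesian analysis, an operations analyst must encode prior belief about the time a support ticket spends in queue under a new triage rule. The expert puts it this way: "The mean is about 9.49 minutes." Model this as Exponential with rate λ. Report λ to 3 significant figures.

Exponential mean = 1/λ, so λ = 1/9.49 = 0.105.

λ ≈ 0.105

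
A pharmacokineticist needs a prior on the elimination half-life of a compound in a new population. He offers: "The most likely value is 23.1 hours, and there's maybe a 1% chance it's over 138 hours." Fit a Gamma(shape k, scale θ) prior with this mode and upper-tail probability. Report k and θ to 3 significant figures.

Gamma(k,θ) with k>1 has mode (k−1)θ, so θ = 23.1/(k−1).
Need P(X < 138) = 0.99 with θ tied to k this way. Start at k = 2, θ = 23.1: P(X<138) ≈ 0.982.
Too low — raise k to concentrate. Iterating converges to k ≈ 2.16.
Then θ = 23.1/(2.16−1) ≈ 19.9.

k ≈ 2.16, θ ≈ 19.9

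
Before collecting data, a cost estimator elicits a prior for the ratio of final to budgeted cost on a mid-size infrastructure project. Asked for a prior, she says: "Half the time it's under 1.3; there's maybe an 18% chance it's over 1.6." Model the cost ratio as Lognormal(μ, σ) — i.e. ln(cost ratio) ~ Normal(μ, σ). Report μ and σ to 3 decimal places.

If T ~ Lognormal(μ,σ) then ln T ~ Normal(μ,σ), so the p-quantile of ln T is μ + z_p·σ.
ln(1.3) = 0.2624 and ln(1.6) = 0.47; z_{0.5} = 0, z_{0.82} = 0.9154.
σ = (0.47 − 0.2624)/(0.9154 − (0)) = 0.227.
μ = 0.2624 − (0)·0.227 = 0.262.

μ ≈ 0.262, σ ≈ 0.227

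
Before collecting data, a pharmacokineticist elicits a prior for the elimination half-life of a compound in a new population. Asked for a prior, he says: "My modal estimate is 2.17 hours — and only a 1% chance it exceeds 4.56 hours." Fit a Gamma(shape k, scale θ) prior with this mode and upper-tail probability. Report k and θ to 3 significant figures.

Gamma(k,θ) with k>1 has mode (k−1)θ, so θ = 2.17/(k−1).
Need P(X < 4.56) = 0.99 with θ tied to k this way. Start at k = 2, θ = 2.17: P(X<4.56) ≈ 0.621.
Too low — raise k to concentrate. Iterating converges to k ≈ 9.82.
Then θ = 2.17/(9.82−1) ≈ 0.246.

k ≈ 9.82, θ ≈ 0.246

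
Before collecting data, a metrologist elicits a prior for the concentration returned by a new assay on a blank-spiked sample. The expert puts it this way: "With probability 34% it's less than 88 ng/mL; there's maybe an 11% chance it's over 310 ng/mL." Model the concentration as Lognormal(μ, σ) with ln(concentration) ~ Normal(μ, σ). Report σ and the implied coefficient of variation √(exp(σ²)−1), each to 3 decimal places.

σ ≈ 0.768, CV ≈ 0.897

If T ~ Lognormal(μ,σ) then ln T ~ Normal(μ,σ), so the p-quantile of ln T is μ + z_p·σ.
ln(88) = 4.477 and ln(310) = 5.737; z_{0.34} = -0.4125, z_{0.89} = 1.227.
σ = (5.737 − 4.477)/(1.227 − (-0.4125)) = 0.768.
μ = 4.477 − (-0.4125)·0.768 = 4.794.
CV = √(exp(σ²)−1) = √(exp(0.5903)−1) = 0.897.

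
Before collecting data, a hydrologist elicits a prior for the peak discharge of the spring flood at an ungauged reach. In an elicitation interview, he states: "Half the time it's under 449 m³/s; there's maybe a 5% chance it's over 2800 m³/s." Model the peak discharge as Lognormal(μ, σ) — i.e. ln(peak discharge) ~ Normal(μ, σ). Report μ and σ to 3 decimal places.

μ ≈ 6.107, σ ≈ 1.113

If T ~ Lognormal(μ,σ) then ln T ~ Normal(μ,σ), so the p-quantile of ln T is μ + z_p·σ.
ln(449) = 6.107 and ln(2800) = 7.937; z_{0.5} = 0, z_{0.95} = 1.645.
σ = (7.937 − 6.107)/(1.645 − (0)) = 1.113.
μ = 6.107 − (0)·1.113 = 6.107.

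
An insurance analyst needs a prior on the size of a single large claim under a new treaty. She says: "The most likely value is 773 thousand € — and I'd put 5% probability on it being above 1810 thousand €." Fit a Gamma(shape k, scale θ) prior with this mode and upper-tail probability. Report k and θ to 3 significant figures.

Gamma(k,θ) with k>1 has mode (k−1)θ, so θ = 773/(k−1).
Need P(X < 1810) = 0.95 with θ tied to k this way. Start at k = 2, θ = 773: P(X<1810) ≈ 0.679.
Too low — raise k to concentrate. Iterating converges to k ≈ 4.78.
Then θ = 773/(4.78−1) ≈ 205.

k ≈ 4.78, θ ≈ 205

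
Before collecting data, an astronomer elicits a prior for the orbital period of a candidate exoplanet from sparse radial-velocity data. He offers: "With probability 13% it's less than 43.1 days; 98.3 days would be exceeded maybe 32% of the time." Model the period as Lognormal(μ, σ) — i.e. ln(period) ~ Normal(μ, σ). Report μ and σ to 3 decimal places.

μ ≈ 4.346, σ ≈ 0.517

If T ~ Lognormal(μ,σ) then ln T ~ Normal(μ,σ), so the p-quantile of ln T is μ + z_p·σ.
ln(43.1) = 3.764 and ln(98.3) = 4.588; z_{0.13} = -1.126, z_{0.68} = 0.4677.
σ = (4.588 − 3.764)/(0.4677 − (-1.126)) = 0.517.
μ = 3.764 − (-1.126)·0.517 = 4.346.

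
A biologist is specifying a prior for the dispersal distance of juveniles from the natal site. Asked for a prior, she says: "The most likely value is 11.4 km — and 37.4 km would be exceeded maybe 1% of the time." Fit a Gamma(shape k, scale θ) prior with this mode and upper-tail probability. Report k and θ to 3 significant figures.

k ≈ 4.12, θ ≈ 3.65

Gamma(k,θ) with k>1 has mode (k−1)θ, so θ = 11.4/(k−1).
Need P(X < 37.4) = 0.99 with θ tied to k this way. Start at k = 2, θ = 11.4: P(X<37.4) ≈ 0.839.
Too low — raise k to concentrate. Iterating converges to k ≈ 4.12.
Then θ = 11.4/(4.12−1) ≈ 3.65.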